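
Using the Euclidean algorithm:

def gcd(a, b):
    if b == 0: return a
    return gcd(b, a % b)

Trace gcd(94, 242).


gcd(94, 242) = gcd(242, 94)
gcd(242, 94) = gcd(94, 54)
gcd(94, 54) = gcd(54, 40)
gcd(54, 40) = gcd(40, 14)
gcd(40, 14) = gcd(14, 12)
gcd(14, 12) = gcd(12, 2)
gcd(12, 2) = gcd(2, 0)
gcd(2, 0) = 2  (base case)

2


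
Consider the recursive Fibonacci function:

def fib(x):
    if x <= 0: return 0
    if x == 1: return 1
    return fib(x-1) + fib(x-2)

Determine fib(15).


Computing fib(15) bottom-up:
fib(0) = 0
fib(1) = 1
fib(2) = fib(1) + fib(0) = 1 + 0 = 1
fib(3) = fib(2) + fib(1) = 1 + 1 = 2
fib(4) = fib(3) + fib(2) = 2 + 1 = 3
fib(5) = fib(4) + fib(3) = 3 + 2 = 5
fib(6) = fib(5) + fib(4) = 5 + 3 = 8
fib(7) = fib(6) + fib(5) = 8 + 5 = 13
fib(8) = fib(7) + fib(6) = 13 + 8 = 21
fib(9) = fib(8) + fib(7) = 21 + 13 = 34
fib(10) = fib(9) + fib(8) = 34 + 21 = 55
fib(11) = fib(10) + fib(9) = 55 + 34 = 89
fib(12) = fib(11) + fib(10) = 89 + 55 = 144
fib(13) = fib(12) + fib(11) = 144 + 89 = 233
fib(14) = fib(13) + fib(12) = 233 + 144 = 377
fib(15) = fib(14) + fib(13) = 377 + 233 = 610

610


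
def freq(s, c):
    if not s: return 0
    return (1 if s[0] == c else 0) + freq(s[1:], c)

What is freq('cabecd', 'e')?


s[0]='c' != 'e' -> 0
s[0]='a' != 'e' -> 0
s[0]='b' != 'e' -> 0
s[0]='e' == 'e' -> 1
s[0]='c' != 'e' -> 0
s[0]='d' != 'e' -> 0
Sum: 0 + 0 + 0 + 1 + 0 + 0 = 1

1


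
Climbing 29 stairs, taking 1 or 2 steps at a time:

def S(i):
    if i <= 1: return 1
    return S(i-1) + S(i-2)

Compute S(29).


Building up from base cases:
S(0) = 1
S(1) = 1
S(2) = S(1) + S(0) = 1 + 1 = 2
S(3) = S(2) + S(1) = 2 + 1 = 3
S(4) = S(3) + S(2) = 3 + 2 = 5
S(5) = S(4) + S(3) = 5 + 3 = 8
S(6) = S(5) + S(4) = 8 + 5 = 13
S(7) = S(6) + S(5) = 13 + 8 = 21
S(8) = S(7) + S(6) = 21 + 13 = 34
S(9) = S(8) + S(7) = 34 + 21 = 55
S(10) = S(9) + S(8) = 55 + 34 = 89
S(11) = S(10) + S(9) = 89 + 55 = 144
S(12) = S(11) + S(10) = 144 + 89 = 233
S(13) = S(12) + S(11) = 233 + 144 = 377
S(14) = S(13) + S(12) = 377 + 233 = 610
S(15) = S(14) + S(13) = 610 + 377 = 987
S(16) = S(15) + S(14) = 987 + 610 = 1597
S(17) = S(16) + S(15) = 1597 + 987 = 2584
S(18) = S(17) + S(16) = 2584 + 1597 = 4181
S(19) = S(18) + S(17) = 4181 + 2584 = 6765
S(20) = S(19) + S(18) = 6765 + 4181 = 10946
S(21) = S(20) + S(19) = 10946 + 6765 = 17711
S(22) = S(21) + S(20) = 17711 + 10946 = 28657
S(23) = S(22) + S(21) = 28657 + 17711 = 46368
S(24) = S(23) + S(22) = 46368 + 28657 = 75025
S(25) = S(24) + S(23) = 75025 + 46368 = 121393
S(26) = S(25) + S(24) = 121393 + 75025 = 196418
S(27) = S(26) + S(25) = 196418 + 121393 = 317811
S(28) = S(27) + S(26) = 317811 + 196418 = 514229
S(29) = S(28) + S(27) = 514229 + 317811 = 832040

832040


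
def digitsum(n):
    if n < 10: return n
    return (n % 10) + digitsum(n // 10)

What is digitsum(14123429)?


digitsum(14123429) = 9 + digitsum(1412342)
digitsum(1412342) = 2 + digitsum(141234)
digitsum(141234) = 4 + digitsum(14123)
digitsum(14123) = 3 + digitsum(1412)
digitsum(1412) = 2 + digitsum(141)
digitsum(141) = 1 + digitsum(14)
digitsum(14) = 4 + digitsum(1)
digitsum(1) = 1  (base case)
Total: 9 + 2 + 4 + 3 + 2 + 1 + 4 + 1 = 26

26


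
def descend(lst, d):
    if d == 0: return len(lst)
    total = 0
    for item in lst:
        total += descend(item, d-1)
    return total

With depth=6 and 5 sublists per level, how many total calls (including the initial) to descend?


At depth 0 (root): 1 call
At depth 1: each of 1 parents calls descend on 5 children = 5 calls
At depth 2: each of 5 parents calls descend on 5 children = 25 calls
At depth 3: each of 25 parents calls descend on 5 children = 125 calls
At depth 4: each of 125 parents calls descend on 5 children = 625 calls
At depth 5: each of 625 parents calls descend on 5 children = 3125 calls
At depth 6: each of 3125 parents calls descend on 5 children = 15625 calls
Total: 1 + 5 + 25 + 125 + 625 + 3125 + 15625 = 19531

19531


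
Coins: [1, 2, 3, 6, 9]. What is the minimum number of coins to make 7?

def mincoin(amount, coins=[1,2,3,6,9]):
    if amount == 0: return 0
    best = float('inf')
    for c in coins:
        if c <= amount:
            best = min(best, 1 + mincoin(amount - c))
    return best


Building up with DP:
mincoin(0) = 0
mincoin(1) = min(1+mincoin(0)=1+0=1) = 1
mincoin(2) = min(1+mincoin(1)=1+1=2, 1+mincoin(0)=1+0=1) = 1
mincoin(3) = min(1+mincoin(2)=1+1=2, 1+mincoin(1)=1+1=2, 1+mincoin(0)=1+0=1) = 1
mincoin(4) = min(1+mincoin(3)=1+1=2, 1+mincoin(2)=1+1=2, 1+mincoin(1)=1+1=2) = 2
mincoin(5) = min(1+mincoin(4)=1+2=3, 1+mincoin(3)=1+1=2, 1+mincoin(2)=1+1=2) = 2
mincoin(6) = min(1+mincoin(5)=1+2=3, 1+mincoin(4)=1+2=3, 1+mincoin(3)=1+1=2, 1+mincoin(0)=1+0=1) = 1
mincoin(7) = min(1+mincoin(6)=1+1=2, 1+mincoin(5)=1+2=3, 1+mincoin(4)=1+2=3, 1+mincoin(1)=1+1=2) = 2

2


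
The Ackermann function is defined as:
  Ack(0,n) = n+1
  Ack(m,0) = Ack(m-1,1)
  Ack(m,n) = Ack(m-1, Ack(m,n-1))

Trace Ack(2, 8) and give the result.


Ack(2, 8) = Ack(1, Ack(2, 7))
  Ack(2, 7) = Ack(1, Ack(2, 6))
    Ack(2, 6) = Ack(1, Ack(2, 5))
      Ack(2, 5) = Ack(1, Ack(2, 4))
        Ack(2, 4) = Ack(1, Ack(2, 3))
          Ack(2, 3) = Ack(1, Ack(2, 2))
          Ack(2, 2) = Ack(1, Ack(2, 1))
          Ack(2, 1) = Ack(1, Ack(2, 0))
          Ack(2, 0) = Ack(1, 1)
          Ack(1, 1) = Ack(0, Ack(1, 0))
          Ack(1, 0) = Ack(0, 1)
          Ack(0, 1) = 2
            = Ack(0, 2)
          Ack(0, 2) = 3
            = Ack(1, 3)
          Ack(1, 3) = Ack(0, Ack(1, 2))
          Ack(1, 2) = Ack(0, Ack(1, 1))
          Ack(1, 1) = Ack(0, Ack(1, 0))
          Ack(1, 0) = Ack(0, 1)
          Ack(0, 1) = 2
            = Ack(0, 2)
          Ack(0, 2) = 3
            = Ack(0, 3)
          Ack(0, 3) = 4
            = Ack(0, 4)
... (trace truncated)
Result: Ack(2, 8) = 19

19


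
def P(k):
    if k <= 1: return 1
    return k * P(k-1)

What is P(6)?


P(6)
= 6 * P(5)
= 6 * 5 * P(4)
= 6 * 5 * 4 * P(3)
= 6 * 5 * 4 * 3 * P(2)
= 6 * 5 * 4 * 3 * 2 * P(1)
= 6 * 5 * 4 * 3 * 2 * 1
= 720

720


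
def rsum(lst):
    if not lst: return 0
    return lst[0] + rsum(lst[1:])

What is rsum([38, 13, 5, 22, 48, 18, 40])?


rsum([38, 13, 5, 22, 48, 18, 40]) = 38 + rsum([13, 5, 22, 48, 18, 40])
rsum([13, 5, 22, 48, 18, 40]) = 13 + rsum([5, 22, 48, 18, 40])
rsum([5, 22, 48, 18, 40]) = 5 + rsum([22, 48, 18, 40])
rsum([22, 48, 18, 40]) = 22 + rsum([48, 18, 40])
rsum([48, 18, 40]) = 48 + rsum([18, 40])
rsum([18, 40]) = 18 + rsum([40])
rsum([40]) = 40 + rsum([])
rsum([]) = 0  (base case)
Total: 38 + 13 + 5 + 22 + 48 + 18 + 40 + 0 = 184

184


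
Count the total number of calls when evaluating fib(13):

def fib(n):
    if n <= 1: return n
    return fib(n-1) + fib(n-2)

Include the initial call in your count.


Let C(n) = total calls for fib(n)
C(0) = 1, C(1) = 1
C(2) = 1 + C(1) + C(0) = 1 + 1 + 1 = 3
C(3) = 1 + C(2) + C(1) = 1 + 3 + 1 = 5
C(4) = 1 + C(3) + C(2) = 1 + 5 + 3 = 9
C(5) = 1 + C(4) + C(3) = 1 + 9 + 5 = 15
C(6) = 1 + C(5) + C(4) = 1 + 15 + 9 = 25
C(7) = 1 + C(6) + C(5) = 1 + 25 + 15 = 41
C(8) = 1 + C(7) + C(6) = 1 + 41 + 25 = 67
C(9) = 1 + C(8) + C(7) = 1 + 67 + 41 = 109
C(10) = 1 + C(9) + C(8) = 1 + 109 + 67 = 177
C(11) = 1 + C(10) + C(9) = 1 + 177 + 109 = 287
C(12) = 1 + C(11) + C(10) = 1 + 287 + 177 = 465
C(13) = 1 + C(12) + C(11) = 1 + 465 + 287 = 753

753


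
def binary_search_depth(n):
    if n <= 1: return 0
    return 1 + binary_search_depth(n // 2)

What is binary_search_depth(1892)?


1892 / 2 = 946
946 / 2 = 473
473 / 2 = 236
236 / 2 = 118
118 / 2 = 59
59 / 2 = 29
29 / 2 = 14
14 / 2 = 7
7 / 2 = 3
3 / 2 = 1
Reached 1 after 10 halvings

10


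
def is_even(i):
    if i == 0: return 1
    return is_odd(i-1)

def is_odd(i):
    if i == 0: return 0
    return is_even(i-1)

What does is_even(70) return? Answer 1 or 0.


is_even(70) = is_odd(69)
is_odd(69) = is_even(68)
is_even(68) = is_odd(67)
is_odd(67) = is_even(66)
is_even(66) = is_odd(65)
is_odd(65) = is_even(64)
is_even(64) = is_odd(63)
is_odd(63) = is_even(62)
is_even(62) = is_odd(61)
is_odd(61) = is_even(60)
is_even(60) = is_odd(59)
is_odd(59) = is_even(58)
is_even(58) = is_odd(57)
is_odd(57) = is_even(56)
is_even(56) = is_odd(55)
is_odd(55) = is_even(54)
is_even(54) = is_odd(53)
is_odd(53) = is_even(52)
is_even(52) = is_odd(51)
is_odd(51) = is_even(50)
is_even(50) = is_odd(49)
is_odd(49) = is_even(48)
is_even(48) = is_odd(47)
is_odd(47) = is_even(46)
is_even(46) = is_odd(45)
is_odd(45) = is_even(44)
is_even(44) = is_odd(43)
is_odd(43) = is_even(42)
is_even(42) = is_odd(41)
is_odd(41) = is_even(40)
is_even(40) = is_odd(39)
is_odd(39) = is_even(38)
is_even(38) = is_odd(37)
is_odd(37) = is_even(36)
is_even(36) = is_odd(35)
is_odd(35) = is_even(34)
is_even(34) = is_odd(33)
is_odd(33) = is_even(32)
is_even(32) = is_odd(31)
is_odd(31) = is_even(30)
is_even(30) = is_odd(29)
is_odd(29) = is_even(28)
is_even(28) = is_odd(27)
is_odd(27) = is_even(26)
is_even(26) = is_odd(25)
is_odd(25) = is_even(24)
is_even(24) = is_odd(23)
is_odd(23) = is_even(22)
is_even(22) = is_odd(21)
is_odd(21) = is_even(20)
is_even(20) = is_odd(19)
is_odd(19) = is_even(18)
is_even(18) = is_odd(17)
is_odd(17) = is_even(16)
is_even(16) = is_odd(15)
is_odd(15) = is_even(14)
is_even(14) = is_odd(13)
is_odd(13) = is_even(12)
is_even(12) = is_odd(11)
is_odd(11) = is_even(10)
is_even(10) = is_odd(9)
is_odd(9) = is_even(8)
is_even(8) = is_odd(7)
is_odd(7) = is_even(6)
is_even(6) = is_odd(5)
is_odd(5) = is_even(4)
is_even(4) = is_odd(3)
is_odd(3) = is_even(2)
is_even(2) = is_odd(1)
is_odd(1) = is_even(0)
is_even(0) = 1  (base case)
Result: 1

1


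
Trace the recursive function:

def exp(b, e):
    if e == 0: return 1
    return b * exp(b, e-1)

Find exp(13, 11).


exp(13, 11)
= 13 * exp(13, 10)
= 13 * 13 * exp(13, 9)
= 13 * 13 * 13 * exp(13, 8)
= 13 * 13 * 13 * 13 * exp(13, 7)
= 13 * 13 * 13 * 13 * 13 * exp(13, 6)
= 13 * 13 * 13 * 13 * 13 * 13 * exp(13, 5)
= 13 * 13 * 13 * 13 * 13 * 13 * 13 * exp(13, 4)
= 13 * 13 * 13 * 13 * 13 * 13 * 13 * 13 * exp(13, 3)
= 13 * 13 * 13 * 13 * 13 * 13 * 13 * 13 * 13 * exp(13, 2)
= 13 * 13 * 13 * 13 * 13 * 13 * 13 * 13 * 13 * 13 * exp(13, 1)
= 13 * 13 * 13 * 13 * 13 * 13 * 13 * 13 * 13 * 13 * 13 * exp(13, 0)
= 13 * 13 * 13 * 13 * 13 * 13 * 13 * 13 * 13 * 13 * 13 * 1
= 1792160394037

1792160394037


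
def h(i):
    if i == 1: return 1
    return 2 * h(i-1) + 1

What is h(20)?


h(20) = 2 * h(19) + 1
h(19) = 2 * h(18) + 1
h(18) = 2 * h(17) + 1
h(17) = 2 * h(16) + 1
h(16) = 2 * h(15) + 1
h(15) = 2 * h(14) + 1
h(14) = 2 * h(13) + 1
h(13) = 2 * h(12) + 1
h(12) = 2 * h(11) + 1
h(11) = 2 * h(10) + 1
h(10) = 2 * h(9) + 1
h(9) = 2 * h(8) + 1
h(8) = 2 * h(7) + 1
h(7) = 2 * h(6) + 1
h(6) = 2 * h(5) + 1
h(5) = 2 * h(4) + 1
h(4) = 2 * h(3) + 1
h(3) = 2 * h(2) + 1
h(2) = 2 * h(1) + 1
h(1) = 1  (base case)
h(2) = 2 * 1 + 1 = 3
h(3) = 2 * 3 + 1 = 7
h(4) = 2 * 7 + 1 = 15
h(5) = 2 * 15 + 1 = 31
h(6) = 2 * 31 + 1 = 63
h(7) = 2 * 63 + 1 = 127
h(8) = 2 * 127 + 1 = 255
h(9) = 2 * 255 + 1 = 511
h(10) = 2 * 511 + 1 = 1023
h(11) = 2 * 1023 + 1 = 2047
h(12) = 2 * 2047 + 1 = 4095
h(13) = 2 * 4095 + 1 = 8191
h(14) = 2 * 8191 + 1 = 16383
h(15) = 2 * 16383 + 1 = 32767
h(16) = 2 * 32767 + 1 = 65535
h(17) = 2 * 65535 + 1 = 131071
h(18) = 2 * 131071 + 1 = 262143
h(19) = 2 * 262143 + 1 = 524287
h(20) = 2 * 524287 + 1 = 1048575

1048575


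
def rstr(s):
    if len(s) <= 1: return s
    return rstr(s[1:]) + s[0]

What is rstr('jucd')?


rstr('jucd') = rstr('ucd') + 'j'
rstr('ucd') = rstr('cd') + 'u'
rstr('cd') = rstr('d') + 'c'
rstr('d') = 'd'  (base case)
Concatenating: 'd' + 'c' + 'u' + 'j' = 'dcuj'

dcuj


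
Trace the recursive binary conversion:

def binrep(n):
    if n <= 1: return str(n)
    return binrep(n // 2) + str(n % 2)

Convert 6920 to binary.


binrep(6920) = binrep(3460) + '0'
binrep(3460) = binrep(1730) + '0'
binrep(1730) = binrep(865) + '0'
binrep(865) = binrep(432) + '1'
binrep(432) = binrep(216) + '0'
binrep(216) = binrep(108) + '0'
binrep(108) = binrep(54) + '0'
binrep(54) = binrep(27) + '0'
binrep(27) = binrep(13) + '1'
binrep(13) = binrep(6) + '1'
binrep(6) = binrep(3) + '0'
binrep(3) = binrep(1) + '1'
binrep(1) = '1'  (base case)
Concatenating: '1' + '1' + '0' + '1' + '1' + '0' + '0' + '0' + '0' + '1' + '0' + '0' + '0' = '1101100001000'

1101100001000


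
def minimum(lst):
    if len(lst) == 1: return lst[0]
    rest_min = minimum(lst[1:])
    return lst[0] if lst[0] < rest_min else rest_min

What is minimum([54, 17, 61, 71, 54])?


minimum([54, 17, 61, 71, 54]): compare 54 with minimum([17, 61, 71, 54])
minimum([17, 61, 71, 54]): compare 17 with minimum([61, 71, 54])
minimum([61, 71, 54]): compare 61 with minimum([71, 54])
minimum([71, 54]): compare 71 with minimum([54])
minimum([54]) = 54  (base case)
Compare 71 with 54 -> 54
Compare 61 with 54 -> 54
Compare 17 with 54 -> 17
Compare 54 with 17 -> 17

17


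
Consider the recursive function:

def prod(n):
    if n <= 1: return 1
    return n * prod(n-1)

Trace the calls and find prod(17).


prod(17)
= 17 * prod(16)
= 17 * 16 * prod(15)
= 17 * 16 * 15 * prod(14)
= 17 * 16 * 15 * 14 * prod(13)
= 17 * 16 * 15 * 14 * 13 * prod(12)
= 17 * 16 * 15 * 14 * 13 * 12 * prod(11)
= 17 * 16 * 15 * 14 * 13 * 12 * 11 * prod(10)
= 17 * 16 * 15 * 14 * 13 * 12 * 11 * 10 * prod(9)
= 17 * 16 * 15 * 14 * 13 * 12 * 11 * 10 * 9 * prod(8)
= 17 * 16 * 15 * 14 * 13 * 12 * 11 * 10 * 9 * 8 * prod(7)
= 17 * 16 * 15 * 14 * 13 * 12 * 11 * 10 * 9 * 8 * 7 * prod(6)
= 17 * 16 * 15 * 14 * 13 * 12 * 11 * 10 * 9 * 8 * 7 * 6 * prod(5)
= 17 * 16 * 15 * 14 * 13 * 12 * 11 * 10 * 9 * 8 * 7 * 6 * 5 * prod(4)
= 17 * 16 * 15 * 14 * 13 * 12 * 11 * 10 * 9 * 8 * 7 * 6 * 5 * 4 * prod(3)
= 17 * 16 * 15 * 14 * 13 * 12 * 11 * 10 * 9 * 8 * 7 * 6 * 5 * 4 * 3 * prod(2)
= 17 * 16 * 15 * 14 * 13 * 12 * 11 * 10 * 9 * 8 * 7 * 6 * 5 * 4 * 3 * 2 * prod(1)
= 17 * 16 * 15 * 14 * 13 * 12 * 11 * 10 * 9 * 8 * 7 * 6 * 5 * 4 * 3 * 2 * 1
= 355687428096000

355687428096000


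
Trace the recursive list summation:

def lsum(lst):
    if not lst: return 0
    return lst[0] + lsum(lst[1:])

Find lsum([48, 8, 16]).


lsum([48, 8, 16]) = 48 + lsum([8, 16])
lsum([8, 16]) = 8 + lsum([16])
lsum([16]) = 16 + lsum([])
lsum([]) = 0  (base case)
Total: 48 + 8 + 16 + 0 = 72

72


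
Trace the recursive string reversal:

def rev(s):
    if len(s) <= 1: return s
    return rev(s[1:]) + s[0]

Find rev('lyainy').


rev('lyainy') = rev('yainy') + 'l'
rev('yainy') = rev('ainy') + 'y'
rev('ainy') = rev('iny') + 'a'
rev('iny') = rev('ny') + 'i'
rev('ny') = rev('y') + 'n'
rev('y') = 'y'  (base case)
Concatenating: 'y' + 'n' + 'i' + 'a' + 'y' + 'l' = 'yniayl'

yniayl


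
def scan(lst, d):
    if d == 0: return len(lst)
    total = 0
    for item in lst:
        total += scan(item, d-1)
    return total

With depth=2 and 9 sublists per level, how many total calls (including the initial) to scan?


At depth 0 (root): 1 call
At depth 1: each of 1 parents calls scan on 9 children = 9 calls
At depth 2: each of 9 parents calls scan on 9 children = 81 calls
Total: 1 + 9 + 81 = 91

91


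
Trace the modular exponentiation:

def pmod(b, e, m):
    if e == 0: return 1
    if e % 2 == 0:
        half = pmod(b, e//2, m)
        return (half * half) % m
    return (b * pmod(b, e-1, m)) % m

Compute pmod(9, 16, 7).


pmod(9, 16, 7): e is even, compute pmod(9, 8, 7)
  pmod(9, 8, 7): e is even, compute pmod(9, 4, 7)
    pmod(9, 4, 7): e is even, compute pmod(9, 2, 7)
      pmod(9, 2, 7): e is even, compute pmod(9, 1, 7)
        pmod(9, 1, 7): e is odd, compute pmod(9, 0, 7)
          pmod(9, 0, 7) = 1
        (9 * 1) % 7 = 2
      half=2, (2*2) % 7 = 4
    half=4, (4*4) % 7 = 2
  half=2, (2*2) % 7 = 4
half=4, (4*4) % 7 = 2

2


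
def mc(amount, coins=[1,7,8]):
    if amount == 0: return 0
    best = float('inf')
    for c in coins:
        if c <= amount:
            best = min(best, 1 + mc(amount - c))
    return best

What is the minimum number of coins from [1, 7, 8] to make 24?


Building up with DP:
mc(0) = 0
mc(1) = min(1+mc(0)=1+0=1) = 1
mc(2) = min(1+mc(1)=1+1=2) = 2
mc(3) = min(1+mc(2)=1+2=3) = 3
mc(4) = min(1+mc(3)=1+3=4) = 4
mc(5) = min(1+mc(4)=1+4=5) = 5
mc(6) = min(1+mc(5)=1+5=6) = 6
mc(7) = min(1+mc(6)=1+6=7, 1+mc(0)=1+0=1) = 1
mc(8) = min(1+mc(7)=1+1=2, 1+mc(1)=1+1=2, 1+mc(0)=1+0=1) = 1
mc(9) = min(1+mc(8)=1+1=2, 1+mc(2)=1+2=3, 1+mc(1)=1+1=2) = 2
mc(10) = min(1+mc(9)=1+2=3, 1+mc(3)=1+3=4, 1+mc(2)=1+2=3) = 3
mc(11) = min(1+mc(10)=1+3=4, 1+mc(4)=1+4=5, 1+mc(3)=1+3=4) = 4
mc(12) = min(1+mc(11)=1+4=5, 1+mc(5)=1+5=6, 1+mc(4)=1+4=5) = 5
mc(13) = min(1+mc(12)=1+5=6, 1+mc(6)=1+6=7, 1+mc(5)=1+5=6) = 6
mc(14) = min(1+mc(13)=1+6=7, 1+mc(7)=1+1=2, 1+mc(6)=1+6=7) = 2
mc(15) = min(1+mc(14)=1+2=3, 1+mc(8)=1+1=2, 1+mc(7)=1+1=2) = 2
mc(16) = min(1+mc(15)=1+2=3, 1+mc(9)=1+2=3, 1+mc(8)=1+1=2) = 2
mc(17) = min(1+mc(16)=1+2=3, 1+mc(10)=1+3=4, 1+mc(9)=1+2=3) = 3
mc(18) = min(1+mc(17)=1+3=4, 1+mc(11)=1+4=5, 1+mc(10)=1+3=4) = 4
mc(19) = min(1+mc(18)=1+4=5, 1+mc(12)=1+5=6, 1+mc(11)=1+4=5) = 5
mc(20) = min(1+mc(19)=1+5=6, 1+mc(13)=1+6=7, 1+mc(12)=1+5=6) = 6
mc(21) = min(1+mc(20)=1+6=7, 1+mc(14)=1+2=3, 1+mc(13)=1+6=7) = 3
mc(22) = min(1+mc(21)=1+3=4, 1+mc(15)=1+2=3, 1+mc(14)=1+2=3) = 3
mc(23) = min(1+mc(22)=1+3=4, 1+mc(16)=1+2=3, 1+mc(15)=1+2=3) = 3
mc(24) = min(1+mc(23)=1+3=4, 1+mc(17)=1+3=4, 1+mc(16)=1+2=3) = 3

3


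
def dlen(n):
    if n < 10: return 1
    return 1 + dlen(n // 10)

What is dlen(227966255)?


dlen(227966255) = 1 + dlen(22796625)
dlen(22796625) = 1 + dlen(2279662)
dlen(2279662) = 1 + dlen(227966)
dlen(227966) = 1 + dlen(22796)
dlen(22796) = 1 + dlen(2279)
dlen(2279) = 1 + dlen(227)
dlen(227) = 1 + dlen(22)
dlen(22) = 1 + dlen(2)
dlen(2) = 1  (base case: 2 < 10)
Unwinding: 1 + 1 + 1 + 1 + 1 + 1 + 1 + 1 + 1 = 9

9


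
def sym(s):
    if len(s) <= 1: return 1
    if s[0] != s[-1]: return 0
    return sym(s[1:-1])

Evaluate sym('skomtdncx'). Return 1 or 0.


sym('skomtdncx'): s[0]='s' != s[-1]='x' -> return 0
Result: 0 (not a palindrome)

0


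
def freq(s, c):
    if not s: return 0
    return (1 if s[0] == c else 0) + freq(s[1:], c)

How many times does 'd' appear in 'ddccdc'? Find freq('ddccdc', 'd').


s[0]='d' == 'd' -> 1
s[0]='d' == 'd' -> 1
s[0]='c' != 'd' -> 0
s[0]='c' != 'd' -> 0
s[0]='d' == 'd' -> 1
s[0]='c' != 'd' -> 0
Sum: 1 + 1 + 0 + 0 + 1 + 0 = 3

3


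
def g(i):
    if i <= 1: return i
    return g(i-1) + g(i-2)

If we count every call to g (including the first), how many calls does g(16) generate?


Let C(n) = total calls for g(n)
C(0) = 1, C(1) = 1
C(2) = 1 + C(1) + C(0) = 1 + 1 + 1 = 3
C(3) = 1 + C(2) + C(1) = 1 + 3 + 1 = 5
C(4) = 1 + C(3) + C(2) = 1 + 5 + 3 = 9
C(5) = 1 + C(4) + C(3) = 1 + 9 + 5 = 15
C(6) = 1 + C(5) + C(4) = 1 + 15 + 9 = 25
C(7) = 1 + C(6) + C(5) = 1 + 25 + 15 = 41
C(8) = 1 + C(7) + C(6) = 1 + 41 + 25 = 67
C(9) = 1 + C(8) + C(7) = 1 + 67 + 41 = 109
C(10) = 1 + C(9) + C(8) = 1 + 109 + 67 = 177
C(11) = 1 + C(10) + C(9) = 1 + 177 + 109 = 287
C(12) = 1 + C(11) + C(10) = 1 + 287 + 177 = 465
C(13) = 1 + C(12) + C(11) = 1 + 465 + 287 = 753
C(14) = 1 + C(13) + C(12) = 1 + 753 + 465 = 1219
C(15) = 1 + C(14) + C(13) = 1 + 1219 + 753 = 1973
C(16) = 1 + C(15) + C(14) = 1 + 1973 + 1219 = 3193

3193


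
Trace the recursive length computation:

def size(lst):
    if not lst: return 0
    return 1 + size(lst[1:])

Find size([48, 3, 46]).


size([48, 3, 46]) = 1 + size([3, 46])
size([3, 46]) = 1 + size([46])
size([46]) = 1 + size([])
size([]) = 0  (base case)
Unwinding: 1 + 1 + 1 + 0 = 3

3


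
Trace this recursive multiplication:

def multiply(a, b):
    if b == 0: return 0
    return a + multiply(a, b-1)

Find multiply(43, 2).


multiply(43, 2) = 43 + multiply(43, 1)
multiply(43, 1) = 43 + multiply(43, 0)
multiply(43, 0) = 0  (base case)
Total: 43 + 43 + 0 = 86

86


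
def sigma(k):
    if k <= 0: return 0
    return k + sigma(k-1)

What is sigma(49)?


sigma(49)
= 49 + 48 + 47 + 46 + 45 + 44 + 43 + 42 + 41 + 40 + 39 + 38 + 37 + 36 + 35 + 34 + 33 + 32 + 31 + 30 + 29 + 28 + 27 + 26 + 25 + 24 + 23 + 22 + 21 + 20 + 19 + 18 + 17 + 16 + 15 + 14 + 13 + 12 + 11 + 10 + 9 + 8 + 7 + 6 + 5 + 4 + 3 + 2 + 1 + sigma(0)
= 49 + 48 + 47 + 46 + 45 + 44 + 43 + 42 + 41 + 40 + 39 + 38 + 37 + 36 + 35 + 34 + 33 + 32 + 31 + 30 + 29 + 28 + 27 + 26 + 25 + 24 + 23 + 22 + 21 + 20 + 19 + 18 + 17 + 16 + 15 + 14 + 13 + 12 + 11 + 10 + 9 + 8 + 7 + 6 + 5 + 4 + 3 + 2 + 1 + 0
= 1225

1225


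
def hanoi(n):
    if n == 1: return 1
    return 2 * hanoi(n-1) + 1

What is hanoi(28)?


hanoi(28) = 2 * hanoi(27) + 1
hanoi(27) = 2 * hanoi(26) + 1
hanoi(26) = 2 * hanoi(25) + 1
hanoi(25) = 2 * hanoi(24) + 1
hanoi(24) = 2 * hanoi(23) + 1
hanoi(23) = 2 * hanoi(22) + 1
hanoi(22) = 2 * hanoi(21) + 1
hanoi(21) = 2 * hanoi(20) + 1
hanoi(20) = 2 * hanoi(19) + 1
hanoi(19) = 2 * hanoi(18) + 1
hanoi(18) = 2 * hanoi(17) + 1
hanoi(17) = 2 * hanoi(16) + 1
hanoi(16) = 2 * hanoi(15) + 1
hanoi(15) = 2 * hanoi(14) + 1
hanoi(14) = 2 * hanoi(13) + 1
hanoi(13) = 2 * hanoi(12) + 1
hanoi(12) = 2 * hanoi(11) + 1
hanoi(11) = 2 * hanoi(10) + 1
hanoi(10) = 2 * hanoi(9) + 1
hanoi(9) = 2 * hanoi(8) + 1
hanoi(8) = 2 * hanoi(7) + 1
hanoi(7) = 2 * hanoi(6) + 1
hanoi(6) = 2 * hanoi(5) + 1
hanoi(5) = 2 * hanoi(4) + 1
hanoi(4) = 2 * hanoi(3) + 1
hanoi(3) = 2 * hanoi(2) + 1
hanoi(2) = 2 * hanoi(1) + 1
hanoi(1) = 1  (base case)
hanoi(2) = 2 * 1 + 1 = 3
hanoi(3) = 2 * 3 + 1 = 7
hanoi(4) = 2 * 7 + 1 = 15
hanoi(5) = 2 * 15 + 1 = 31
hanoi(6) = 2 * 31 + 1 = 63
hanoi(7) = 2 * 63 + 1 = 127
hanoi(8) = 2 * 127 + 1 = 255
hanoi(9) = 2 * 255 + 1 = 511
hanoi(10) = 2 * 511 + 1 = 1023
hanoi(11) = 2 * 1023 + 1 = 2047
hanoi(12) = 2 * 2047 + 1 = 4095
hanoi(13) = 2 * 4095 + 1 = 8191
hanoi(14) = 2 * 8191 + 1 = 16383
hanoi(15) = 2 * 16383 + 1 = 32767
hanoi(16) = 2 * 32767 + 1 = 65535
hanoi(17) = 2 * 65535 + 1 = 131071
hanoi(18) = 2 * 131071 + 1 = 262143
hanoi(19) = 2 * 262143 + 1 = 524287
hanoi(20) = 2 * 524287 + 1 = 1048575
hanoi(21) = 2 * 1048575 + 1 = 2097151
hanoi(22) = 2 * 2097151 + 1 = 4194303
hanoi(23) = 2 * 4194303 + 1 = 8388607
hanoi(24) = 2 * 8388607 + 1 = 16777215
hanoi(25) = 2 * 16777215 + 1 = 33554431
hanoi(26) = 2 * 33554431 + 1 = 67108863
hanoi(27) = 2 * 67108863 + 1 = 134217727
hanoi(28) = 2 * 134217727 + 1 = 268435455

268435455


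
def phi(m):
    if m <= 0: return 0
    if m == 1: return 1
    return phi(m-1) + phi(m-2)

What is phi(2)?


Computing phi(2) bottom-up:
phi(0) = 0
phi(1) = 1
phi(2) = phi(1) + phi(0) = 1 + 0 = 1

1


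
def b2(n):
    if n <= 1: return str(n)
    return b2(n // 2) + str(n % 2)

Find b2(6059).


b2(6059) = b2(3029) + '1'
b2(3029) = b2(1514) + '1'
b2(1514) = b2(757) + '0'
b2(757) = b2(378) + '1'
b2(378) = b2(189) + '0'
b2(189) = b2(94) + '1'
b2(94) = b2(47) + '0'
b2(47) = b2(23) + '1'
b2(23) = b2(11) + '1'
b2(11) = b2(5) + '1'
b2(5) = b2(2) + '1'
b2(2) = b2(1) + '0'
b2(1) = '1'  (base case)
Concatenating: '1' + '0' + '1' + '1' + '1' + '1' + '0' + '1' + '0' + '1' + '0' + '1' + '1' = '1011110101011'

1011110101011


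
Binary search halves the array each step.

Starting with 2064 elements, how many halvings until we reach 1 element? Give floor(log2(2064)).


2064 / 2 = 1032
1032 / 2 = 516
516 / 2 = 258
258 / 2 = 129
129 / 2 = 64
64 / 2 = 32
32 / 2 = 16
16 / 2 = 8
8 / 2 = 4
4 / 2 = 2
2 / 2 = 1
Reached 1 after 11 halvings

11


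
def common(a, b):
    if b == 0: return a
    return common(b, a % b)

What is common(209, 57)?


common(209, 57) = common(57, 38)
common(57, 38) = common(38, 19)
common(38, 19) = common(19, 0)
common(19, 0) = 19  (base case)

19


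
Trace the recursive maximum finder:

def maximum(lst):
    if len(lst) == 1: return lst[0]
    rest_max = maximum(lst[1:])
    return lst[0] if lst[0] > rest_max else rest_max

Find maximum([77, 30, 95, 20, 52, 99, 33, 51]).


maximum([77, 30, 95, 20, 52, 99, 33, 51]): compare 77 with maximum([30, 95, 20, 52, 99, 33, 51])
maximum([30, 95, 20, 52, 99, 33, 51]): compare 30 with maximum([95, 20, 52, 99, 33, 51])
maximum([95, 20, 52, 99, 33, 51]): compare 95 with maximum([20, 52, 99, 33, 51])
maximum([20, 52, 99, 33, 51]): compare 20 with maximum([52, 99, 33, 51])
maximum([52, 99, 33, 51]): compare 52 with maximum([99, 33, 51])
maximum([99, 33, 51]): compare 99 with maximum([33, 51])
maximum([33, 51]): compare 33 with maximum([51])
maximum([51]) = 51  (base case)
Compare 33 with 51 -> 51
Compare 99 with 51 -> 99
Compare 52 with 99 -> 99
Compare 20 with 99 -> 99
Compare 95 with 99 -> 99
Compare 30 with 99 -> 99
Compare 77 with 99 -> 99

99


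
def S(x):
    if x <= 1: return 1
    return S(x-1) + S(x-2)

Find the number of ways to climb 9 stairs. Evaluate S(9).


Building up from base cases:
S(0) = 1
S(1) = 1
S(2) = S(1) + S(0) = 1 + 1 = 2
S(3) = S(2) + S(1) = 2 + 1 = 3
S(4) = S(3) + S(2) = 3 + 2 = 5
S(5) = S(4) + S(3) = 5 + 3 = 8
S(6) = S(5) + S(4) = 8 + 5 = 13
S(7) = S(6) + S(5) = 13 + 8 = 21
S(8) = S(7) + S(6) = 21 + 13 = 34
S(9) = S(8) + S(7) = 34 + 21 = 55

55


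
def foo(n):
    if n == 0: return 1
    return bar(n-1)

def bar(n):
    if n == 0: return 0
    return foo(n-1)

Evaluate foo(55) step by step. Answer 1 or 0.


foo(55) = bar(54)
bar(54) = foo(53)
foo(53) = bar(52)
bar(52) = foo(51)
foo(51) = bar(50)
bar(50) = foo(49)
foo(49) = bar(48)
bar(48) = foo(47)
foo(47) = bar(46)
bar(46) = foo(45)
foo(45) = bar(44)
bar(44) = foo(43)
foo(43) = bar(42)
bar(42) = foo(41)
foo(41) = bar(40)
bar(40) = foo(39)
foo(39) = bar(38)
bar(38) = foo(37)
foo(37) = bar(36)
bar(36) = foo(35)
foo(35) = bar(34)
bar(34) = foo(33)
foo(33) = bar(32)
bar(32) = foo(31)
foo(31) = bar(30)
bar(30) = foo(29)
foo(29) = bar(28)
bar(28) = foo(27)
foo(27) = bar(26)
bar(26) = foo(25)
foo(25) = bar(24)
bar(24) = foo(23)
foo(23) = bar(22)
bar(22) = foo(21)
foo(21) = bar(20)
bar(20) = foo(19)
foo(19) = bar(18)
bar(18) = foo(17)
foo(17) = bar(16)
bar(16) = foo(15)
foo(15) = bar(14)
bar(14) = foo(13)
foo(13) = bar(12)
bar(12) = foo(11)
foo(11) = bar(10)
bar(10) = foo(9)
foo(9) = bar(8)
bar(8) = foo(7)
foo(7) = bar(6)
bar(6) = foo(5)
foo(5) = bar(4)
bar(4) = foo(3)
foo(3) = bar(2)
bar(2) = foo(1)
foo(1) = bar(0)
bar(0) = 0  (base case)
Result: 0

0


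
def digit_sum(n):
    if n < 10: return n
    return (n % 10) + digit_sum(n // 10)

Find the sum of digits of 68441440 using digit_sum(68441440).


digit_sum(68441440) = 0 + digit_sum(6844144)
digit_sum(6844144) = 4 + digit_sum(684414)
digit_sum(684414) = 4 + digit_sum(68441)
digit_sum(68441) = 1 + digit_sum(6844)
digit_sum(6844) = 4 + digit_sum(684)
digit_sum(684) = 4 + digit_sum(68)
digit_sum(68) = 8 + digit_sum(6)
digit_sum(6) = 6  (base case)
Total: 0 + 4 + 4 + 1 + 4 + 4 + 8 + 6 = 31

31


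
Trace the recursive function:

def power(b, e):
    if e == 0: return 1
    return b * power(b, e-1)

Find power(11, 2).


power(11, 2)
= 11 * power(11, 1)
= 11 * 11 * power(11, 0)
= 11 * 11 * 1
= 121

121


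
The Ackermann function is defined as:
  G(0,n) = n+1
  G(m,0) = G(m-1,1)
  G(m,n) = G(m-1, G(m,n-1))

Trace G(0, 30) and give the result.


G(0, 30) = 31
Result: G(0, 30) = 31

31


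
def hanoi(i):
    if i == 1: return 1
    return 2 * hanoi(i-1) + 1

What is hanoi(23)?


hanoi(23) = 2 * hanoi(22) + 1
hanoi(22) = 2 * hanoi(21) + 1
hanoi(21) = 2 * hanoi(20) + 1
hanoi(20) = 2 * hanoi(19) + 1
hanoi(19) = 2 * hanoi(18) + 1
hanoi(18) = 2 * hanoi(17) + 1
hanoi(17) = 2 * hanoi(16) + 1
hanoi(16) = 2 * hanoi(15) + 1
hanoi(15) = 2 * hanoi(14) + 1
hanoi(14) = 2 * hanoi(13) + 1
hanoi(13) = 2 * hanoi(12) + 1
hanoi(12) = 2 * hanoi(11) + 1
hanoi(11) = 2 * hanoi(10) + 1
hanoi(10) = 2 * hanoi(9) + 1
hanoi(9) = 2 * hanoi(8) + 1
hanoi(8) = 2 * hanoi(7) + 1
hanoi(7) = 2 * hanoi(6) + 1
hanoi(6) = 2 * hanoi(5) + 1
hanoi(5) = 2 * hanoi(4) + 1
hanoi(4) = 2 * hanoi(3) + 1
hanoi(3) = 2 * hanoi(2) + 1
hanoi(2) = 2 * hanoi(1) + 1
hanoi(1) = 1  (base case)
hanoi(2) = 2 * 1 + 1 = 3
hanoi(3) = 2 * 3 + 1 = 7
hanoi(4) = 2 * 7 + 1 = 15
hanoi(5) = 2 * 15 + 1 = 31
hanoi(6) = 2 * 31 + 1 = 63
hanoi(7) = 2 * 63 + 1 = 127
hanoi(8) = 2 * 127 + 1 = 255
hanoi(9) = 2 * 255 + 1 = 511
hanoi(10) = 2 * 511 + 1 = 1023
hanoi(11) = 2 * 1023 + 1 = 2047
hanoi(12) = 2 * 2047 + 1 = 4095
hanoi(13) = 2 * 4095 + 1 = 8191
hanoi(14) = 2 * 8191 + 1 = 16383
hanoi(15) = 2 * 16383 + 1 = 32767
hanoi(16) = 2 * 32767 + 1 = 65535
hanoi(17) = 2 * 65535 + 1 = 131071
hanoi(18) = 2 * 131071 + 1 = 262143
hanoi(19) = 2 * 262143 + 1 = 524287
hanoi(20) = 2 * 524287 + 1 = 1048575
hanoi(21) = 2 * 1048575 + 1 = 2097151
hanoi(22) = 2 * 2097151 + 1 = 4194303
hanoi(23) = 2 * 4194303 + 1 = 8388607

8388607


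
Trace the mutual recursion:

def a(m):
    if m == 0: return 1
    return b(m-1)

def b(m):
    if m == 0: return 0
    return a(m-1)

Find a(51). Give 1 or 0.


a(51) = b(50)
b(50) = a(49)
a(49) = b(48)
b(48) = a(47)
a(47) = b(46)
b(46) = a(45)
a(45) = b(44)
b(44) = a(43)
a(43) = b(42)
b(42) = a(41)
a(41) = b(40)
b(40) = a(39)
a(39) = b(38)
b(38) = a(37)
a(37) = b(36)
b(36) = a(35)
a(35) = b(34)
b(34) = a(33)
a(33) = b(32)
b(32) = a(31)
a(31) = b(30)
b(30) = a(29)
a(29) = b(28)
b(28) = a(27)
a(27) = b(26)
b(26) = a(25)
a(25) = b(24)
b(24) = a(23)
a(23) = b(22)
b(22) = a(21)
a(21) = b(20)
b(20) = a(19)
a(19) = b(18)
b(18) = a(17)
a(17) = b(16)
b(16) = a(15)
a(15) = b(14)
b(14) = a(13)
a(13) = b(12)
b(12) = a(11)
a(11) = b(10)
b(10) = a(9)
a(9) = b(8)
b(8) = a(7)
a(7) = b(6)
b(6) = a(5)
a(5) = b(4)
b(4) = a(3)
a(3) = b(2)
b(2) = a(1)
a(1) = b(0)
b(0) = 0  (base case)
Result: 0

0


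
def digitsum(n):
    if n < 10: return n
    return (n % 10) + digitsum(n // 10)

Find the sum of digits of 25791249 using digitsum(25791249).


digitsum(25791249) = 9 + digitsum(2579124)
digitsum(2579124) = 4 + digitsum(257912)
digitsum(257912) = 2 + digitsum(25791)
digitsum(25791) = 1 + digitsum(2579)
digitsum(2579) = 9 + digitsum(257)
digitsum(257) = 7 + digitsum(25)
digitsum(25) = 5 + digitsum(2)
digitsum(2) = 2  (base case)
Total: 9 + 4 + 2 + 1 + 9 + 7 + 5 + 2 = 39

39


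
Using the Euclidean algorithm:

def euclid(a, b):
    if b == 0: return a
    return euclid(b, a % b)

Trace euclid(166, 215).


euclid(166, 215) = euclid(215, 166)
euclid(215, 166) = euclid(166, 49)
euclid(166, 49) = euclid(49, 19)
euclid(49, 19) = euclid(19, 11)
euclid(19, 11) = euclid(11, 8)
euclid(11, 8) = euclid(8, 3)
euclid(8, 3) = euclid(3, 2)
euclid(3, 2) = euclid(2, 1)
euclid(2, 1) = euclid(1, 0)
euclid(1, 0) = 1  (base case)

1


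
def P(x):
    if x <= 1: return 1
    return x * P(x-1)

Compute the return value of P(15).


P(15)
= 15 * P(14)
= 15 * 14 * P(13)
= 15 * 14 * 13 * P(12)
= 15 * 14 * 13 * 12 * P(11)
= 15 * 14 * 13 * 12 * 11 * P(10)
= 15 * 14 * 13 * 12 * 11 * 10 * P(9)
= 15 * 14 * 13 * 12 * 11 * 10 * 9 * P(8)
= 15 * 14 * 13 * 12 * 11 * 10 * 9 * 8 * P(7)
= 15 * 14 * 13 * 12 * 11 * 10 * 9 * 8 * 7 * P(6)
= 15 * 14 * 13 * 12 * 11 * 10 * 9 * 8 * 7 * 6 * P(5)
= 15 * 14 * 13 * 12 * 11 * 10 * 9 * 8 * 7 * 6 * 5 * P(4)
= 15 * 14 * 13 * 12 * 11 * 10 * 9 * 8 * 7 * 6 * 5 * 4 * P(3)
= 15 * 14 * 13 * 12 * 11 * 10 * 9 * 8 * 7 * 6 * 5 * 4 * 3 * P(2)
= 15 * 14 * 13 * 12 * 11 * 10 * 9 * 8 * 7 * 6 * 5 * 4 * 3 * 2 * P(1)
= 15 * 14 * 13 * 12 * 11 * 10 * 9 * 8 * 7 * 6 * 5 * 4 * 3 * 2 * 1
= 1307674368000

1307674368000


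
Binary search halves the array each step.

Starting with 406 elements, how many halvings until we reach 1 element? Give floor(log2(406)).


406 / 2 = 203
203 / 2 = 101
101 / 2 = 50
50 / 2 = 25
25 / 2 = 12
12 / 2 = 6
6 / 2 = 3
3 / 2 = 1
Reached 1 after 8 halvings

8


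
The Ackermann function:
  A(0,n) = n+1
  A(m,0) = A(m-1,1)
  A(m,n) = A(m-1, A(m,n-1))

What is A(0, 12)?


A(0, 12) = 13
Result: A(0, 12) = 13

13


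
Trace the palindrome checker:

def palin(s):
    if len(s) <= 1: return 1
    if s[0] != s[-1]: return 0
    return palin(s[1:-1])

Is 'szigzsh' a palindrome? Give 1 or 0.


palin('szigzsh'): s[0]='s' != s[-1]='h' -> return 0
Result: 0 (not a palindrome)

0


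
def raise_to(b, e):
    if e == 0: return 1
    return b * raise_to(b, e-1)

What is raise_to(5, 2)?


raise_to(5, 2)
= 5 * raise_to(5, 1)
= 5 * 5 * raise_to(5, 0)
= 5 * 5 * 1
= 25

25


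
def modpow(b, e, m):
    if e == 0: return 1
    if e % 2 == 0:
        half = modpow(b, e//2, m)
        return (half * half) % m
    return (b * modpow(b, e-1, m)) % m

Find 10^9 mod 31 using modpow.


modpow(10, 9, 31): e is odd, compute modpow(10, 8, 31)
  modpow(10, 8, 31): e is even, compute modpow(10, 4, 31)
    modpow(10, 4, 31): e is even, compute modpow(10, 2, 31)
      modpow(10, 2, 31): e is even, compute modpow(10, 1, 31)
        modpow(10, 1, 31): e is odd, compute modpow(10, 0, 31)
          modpow(10, 0, 31) = 1
        (10 * 1) % 31 = 10
      half=10, (10*10) % 31 = 7
    half=7, (7*7) % 31 = 18
  half=18, (18*18) % 31 = 14
(10 * 14) % 31 = 16

16


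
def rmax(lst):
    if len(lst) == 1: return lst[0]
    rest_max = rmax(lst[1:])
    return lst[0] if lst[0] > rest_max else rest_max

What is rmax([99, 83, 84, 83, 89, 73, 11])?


rmax([99, 83, 84, 83, 89, 73, 11]): compare 99 with rmax([83, 84, 83, 89, 73, 11])
rmax([83, 84, 83, 89, 73, 11]): compare 83 with rmax([84, 83, 89, 73, 11])
rmax([84, 83, 89, 73, 11]): compare 84 with rmax([83, 89, 73, 11])
rmax([83, 89, 73, 11]): compare 83 with rmax([89, 73, 11])
rmax([89, 73, 11]): compare 89 with rmax([73, 11])
rmax([73, 11]): compare 73 with rmax([11])
rmax([11]) = 11  (base case)
Compare 73 with 11 -> 73
Compare 89 with 73 -> 89
Compare 83 with 89 -> 89
Compare 84 with 89 -> 89
Compare 83 with 89 -> 89
Compare 99 with 89 -> 99

99


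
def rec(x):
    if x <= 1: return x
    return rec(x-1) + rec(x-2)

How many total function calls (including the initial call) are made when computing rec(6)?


Let C(n) = total calls for rec(n)
C(0) = 1, C(1) = 1
C(2) = 1 + C(1) + C(0) = 1 + 1 + 1 = 3
C(3) = 1 + C(2) + C(1) = 1 + 3 + 1 = 5
C(4) = 1 + C(3) + C(2) = 1 + 5 + 3 = 9
C(5) = 1 + C(4) + C(3) = 1 + 9 + 5 = 15
C(6) = 1 + C(5) + C(4) = 1 + 15 + 9 = 25

25


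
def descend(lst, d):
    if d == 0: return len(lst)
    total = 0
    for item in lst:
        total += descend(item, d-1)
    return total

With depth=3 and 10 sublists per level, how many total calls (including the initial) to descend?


At depth 0 (root): 1 call
At depth 1: each of 1 parents calls descend on 10 children = 10 calls
At depth 2: each of 10 parents calls descend on 10 children = 100 calls
At depth 3: each of 100 parents calls descend on 10 children = 1000 calls
Total: 1 + 10 + 100 + 1000 = 1111

1111


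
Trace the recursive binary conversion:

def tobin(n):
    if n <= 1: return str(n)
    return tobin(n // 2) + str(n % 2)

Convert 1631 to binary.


tobin(1631) = tobin(815) + '1'
tobin(815) = tobin(407) + '1'
tobin(407) = tobin(203) + '1'
tobin(203) = tobin(101) + '1'
tobin(101) = tobin(50) + '1'
tobin(50) = tobin(25) + '0'
tobin(25) = tobin(12) + '1'
tobin(12) = tobin(6) + '0'
tobin(6) = tobin(3) + '0'
tobin(3) = tobin(1) + '1'
tobin(1) = '1'  (base case)
Concatenating: '1' + '1' + '0' + '0' + '1' + '0' + '1' + '1' + '1' + '1' + '1' = '11001011111'

11001011111


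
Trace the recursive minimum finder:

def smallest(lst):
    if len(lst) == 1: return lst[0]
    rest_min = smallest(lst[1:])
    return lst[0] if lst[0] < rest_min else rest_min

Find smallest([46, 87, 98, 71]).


smallest([46, 87, 98, 71]): compare 46 with smallest([87, 98, 71])
smallest([87, 98, 71]): compare 87 with smallest([98, 71])
smallest([98, 71]): compare 98 with smallest([71])
smallest([71]) = 71  (base case)
Compare 98 with 71 -> 71
Compare 87 with 71 -> 71
Compare 46 with 71 -> 46

46


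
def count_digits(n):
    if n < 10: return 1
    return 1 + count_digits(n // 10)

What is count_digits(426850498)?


count_digits(426850498) = 1 + count_digits(42685049)
count_digits(42685049) = 1 + count_digits(4268504)
count_digits(4268504) = 1 + count_digits(426850)
count_digits(426850) = 1 + count_digits(42685)
count_digits(42685) = 1 + count_digits(4268)
count_digits(4268) = 1 + count_digits(426)
count_digits(426) = 1 + count_digits(42)
count_digits(42) = 1 + count_digits(4)
count_digits(4) = 1  (base case: 4 < 10)
Unwinding: 1 + 1 + 1 + 1 + 1 + 1 + 1 + 1 + 1 = 9

9


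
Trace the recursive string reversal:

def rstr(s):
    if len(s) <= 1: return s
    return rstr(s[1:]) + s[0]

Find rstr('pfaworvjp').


rstr('pfaworvjp') = rstr('faworvjp') + 'p'
rstr('faworvjp') = rstr('aworvjp') + 'f'
rstr('aworvjp') = rstr('worvjp') + 'a'
rstr('worvjp') = rstr('orvjp') + 'w'
rstr('orvjp') = rstr('rvjp') + 'o'
rstr('rvjp') = rstr('vjp') + 'r'
rstr('vjp') = rstr('jp') + 'v'
rstr('jp') = rstr('p') + 'j'
rstr('p') = 'p'  (base case)
Concatenating: 'p' + 'j' + 'v' + 'r' + 'o' + 'w' + 'a' + 'f' + 'p' = 'pjvrowafp'

pjvrowafp


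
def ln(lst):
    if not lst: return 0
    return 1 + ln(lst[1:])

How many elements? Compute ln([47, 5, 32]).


ln([47, 5, 32]) = 1 + ln([5, 32])
ln([5, 32]) = 1 + ln([32])
ln([32]) = 1 + ln([])
ln([]) = 0  (base case)
Unwinding: 1 + 1 + 1 + 0 = 3

3


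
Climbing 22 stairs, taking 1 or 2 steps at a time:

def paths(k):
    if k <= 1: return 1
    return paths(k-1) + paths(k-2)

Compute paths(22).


Building up from base cases:
paths(0) = 1
paths(1) = 1
paths(2) = paths(1) + paths(0) = 1 + 1 = 2
paths(3) = paths(2) + paths(1) = 2 + 1 = 3
paths(4) = paths(3) + paths(2) = 3 + 2 = 5
paths(5) = paths(4) + paths(3) = 5 + 3 = 8
paths(6) = paths(5) + paths(4) = 8 + 5 = 13
paths(7) = paths(6) + paths(5) = 13 + 8 = 21
paths(8) = paths(7) + paths(6) = 21 + 13 = 34
paths(9) = paths(8) + paths(7) = 34 + 21 = 55
paths(10) = paths(9) + paths(8) = 55 + 34 = 89
paths(11) = paths(10) + paths(9) = 89 + 55 = 144
paths(12) = paths(11) + paths(10) = 144 + 89 = 233
paths(13) = paths(12) + paths(11) = 233 + 144 = 377
paths(14) = paths(13) + paths(12) = 377 + 233 = 610
paths(15) = paths(14) + paths(13) = 610 + 377 = 987
paths(16) = paths(15) + paths(14) = 987 + 610 = 1597
paths(17) = paths(16) + paths(15) = 1597 + 987 = 2584
paths(18) = paths(17) + paths(16) = 2584 + 1597 = 4181
paths(19) = paths(18) + paths(17) = 4181 + 2584 = 6765
paths(20) = paths(19) + paths(18) = 6765 + 4181 = 10946
paths(21) = paths(20) + paths(19) = 10946 + 6765 = 17711
paths(22) = paths(21) + paths(20) = 17711 + 10946 = 28657

28657


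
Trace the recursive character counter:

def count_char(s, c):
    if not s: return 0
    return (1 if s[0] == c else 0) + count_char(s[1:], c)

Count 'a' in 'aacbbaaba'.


s[0]='a' == 'a' -> 1
s[0]='a' == 'a' -> 1
s[0]='c' != 'a' -> 0
s[0]='b' != 'a' -> 0
s[0]='b' != 'a' -> 0
s[0]='a' == 'a' -> 1
s[0]='a' == 'a' -> 1
s[0]='b' != 'a' -> 0
s[0]='a' == 'a' -> 1
Sum: 1 + 1 + 0 + 0 + 0 + 1 + 1 + 0 + 1 = 5

5


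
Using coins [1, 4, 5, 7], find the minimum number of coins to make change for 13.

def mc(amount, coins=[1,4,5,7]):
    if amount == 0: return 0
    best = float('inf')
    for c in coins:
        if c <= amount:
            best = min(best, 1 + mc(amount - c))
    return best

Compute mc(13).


Building up with DP:
mc(0) = 0
mc(1) = min(1+mc(0)=1+0=1) = 1
mc(2) = min(1+mc(1)=1+1=2) = 2
mc(3) = min(1+mc(2)=1+2=3) = 3
mc(4) = min(1+mc(3)=1+3=4, 1+mc(0)=1+0=1) = 1
mc(5) = min(1+mc(4)=1+1=2, 1+mc(1)=1+1=2, 1+mc(0)=1+0=1) = 1
mc(6) = min(1+mc(5)=1+1=2, 1+mc(2)=1+2=3, 1+mc(1)=1+1=2) = 2
mc(7) = min(1+mc(6)=1+2=3, 1+mc(3)=1+3=4, 1+mc(2)=1+2=3, 1+mc(0)=1+0=1) = 1
mc(8) = min(1+mc(7)=1+1=2, 1+mc(4)=1+1=2, 1+mc(3)=1+3=4, 1+mc(1)=1+1=2) = 2
mc(9) = min(1+mc(8)=1+2=3, 1+mc(5)=1+1=2, 1+mc(4)=1+1=2, 1+mc(2)=1+2=3) = 2
mc(10) = min(1+mc(9)=1+2=3, 1+mc(6)=1+2=3, 1+mc(5)=1+1=2, 1+mc(3)=1+3=4) = 2
mc(11) = min(1+mc(10)=1+2=3, 1+mc(7)=1+1=2, 1+mc(6)=1+2=3, 1+mc(4)=1+1=2) = 2
mc(12) = min(1+mc(11)=1+2=3, 1+mc(8)=1+2=3, 1+mc(7)=1+1=2, 1+mc(5)=1+1=2) = 2
mc(13) = min(1+mc(12)=1+2=3, 1+mc(9)=1+2=3, 1+mc(8)=1+2=3, 1+mc(6)=1+2=3) = 3

3


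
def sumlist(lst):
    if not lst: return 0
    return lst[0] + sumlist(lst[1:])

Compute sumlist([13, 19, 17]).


sumlist([13, 19, 17]) = 13 + sumlist([19, 17])
sumlist([19, 17]) = 19 + sumlist([17])
sumlist([17]) = 17 + sumlist([])
sumlist([]) = 0  (base case)
Total: 13 + 19 + 17 + 0 = 49

49


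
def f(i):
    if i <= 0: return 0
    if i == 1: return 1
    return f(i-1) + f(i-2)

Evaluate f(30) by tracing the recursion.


Computing f(30) bottom-up:
f(0) = 0
f(1) = 1
f(2) = f(1) + f(0) = 1 + 0 = 1
f(3) = f(2) + f(1) = 1 + 1 = 2
f(4) = f(3) + f(2) = 2 + 1 = 3
f(5) = f(4) + f(3) = 3 + 2 = 5
f(6) = f(5) + f(4) = 5 + 3 = 8
f(7) = f(6) + f(5) = 8 + 5 = 13
f(8) = f(7) + f(6) = 13 + 8 = 21
f(9) = f(8) + f(7) = 21 + 13 = 34
f(10) = f(9) + f(8) = 34 + 21 = 55
f(11) = f(10) + f(9) = 55 + 34 = 89
f(12) = f(11) + f(10) = 89 + 55 = 144
f(13) = f(12) + f(11) = 144 + 89 = 233
f(14) = f(13) + f(12) = 233 + 144 = 377
f(15) = f(14) + f(13) = 377 + 233 = 610
f(16) = f(15) + f(14) = 610 + 377 = 987
f(17) = f(16) + f(15) = 987 + 610 = 1597
f(18) = f(17) + f(16) = 1597 + 987 = 2584
f(19) = f(18) + f(17) = 2584 + 1597 = 4181
f(20) = f(19) + f(18) = 4181 + 2584 = 6765
f(21) = f(20) + f(19) = 6765 + 4181 = 10946
f(22) = f(21) + f(20) = 10946 + 6765 = 17711
f(23) = f(22) + f(21) = 17711 + 10946 = 28657
f(24) = f(23) + f(22) = 28657 + 17711 = 46368
f(25) = f(24) + f(23) = 46368 + 28657 = 75025
f(26) = f(25) + f(24) = 75025 + 46368 = 121393
f(27) = f(26) + f(25) = 121393 + 75025 = 196418
f(28) = f(27) + f(26) = 196418 + 121393 = 317811
f(29) = f(28) + f(27) = 317811 + 196418 = 514229
f(30) = f(29) + f(28) = 514229 + 317811 = 832040

832040
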